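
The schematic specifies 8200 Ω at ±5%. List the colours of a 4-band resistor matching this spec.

8200 Ω = 82 × 10^2.
8 → grey
2 → red
Multiplier 10^2 → red.
±5% tolerance → gold.

grey, red, red, gold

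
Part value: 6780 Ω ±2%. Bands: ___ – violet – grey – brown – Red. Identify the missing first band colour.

blue

6780 Ω = 678 × 10^1.
The first band gives digit 6 of the significand, and 6 is blue.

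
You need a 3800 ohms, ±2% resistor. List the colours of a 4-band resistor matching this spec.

3800 Ω = 38 × 10^2.
3 → orange
8 → grey
Multiplier 10^2 → red.
±2% tolerance → red.

orange, grey, red, red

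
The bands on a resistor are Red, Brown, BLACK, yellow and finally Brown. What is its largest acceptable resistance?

2121000 Ω

Red → 2 (first significant figure)
Brown → 1 (second significant figure)
Black → 0 (third significant figure)
Yellow → ×10^4 multiplier
Brown → ±1% tolerance
210 × 10000 = 2100000 Ω
Largest = 2100000 × (1 + 1/100) = 2121000 Ω.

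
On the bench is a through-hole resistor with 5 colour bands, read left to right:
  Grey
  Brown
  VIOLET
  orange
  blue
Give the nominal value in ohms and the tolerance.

Grey → 8 (first significant figure)
Brown → 1 (second significant figure)
Violet → 7 (third significant figure)
Orange → ×10^3 multiplier
Blue → ±0.25% tolerance
817 × 1000 = 817000 Ω

817000 Ω ±0.25%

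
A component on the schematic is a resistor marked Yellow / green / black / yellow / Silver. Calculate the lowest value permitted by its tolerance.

Yellow → 4 (first significant figure)
Green → 5 (second significant figure)
Black → 0 (third significant figure)
Yellow → ×10^4 multiplier
Silver → ±10% tolerance
450 × 10000 = 4500000 Ω
Lowest = 4500000 × (1 − 10/100) = 4050000 Ω.

4050000 Ω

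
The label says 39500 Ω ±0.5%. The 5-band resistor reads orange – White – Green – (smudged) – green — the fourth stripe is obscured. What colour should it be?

red

39500 Ω = 395 × 10^2.
The fourth band is the multiplier, 10^2, which is red.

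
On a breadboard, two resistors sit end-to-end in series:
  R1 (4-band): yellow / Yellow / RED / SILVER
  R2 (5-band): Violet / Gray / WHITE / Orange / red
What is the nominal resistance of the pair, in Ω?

793400 Ω

R1: yellow, yellow → 44; red ×10^2 → 4400 Ω.
R2: violet, grey, white → 789; orange ×10^3 → 789000 Ω.
Series: 4400 + 789000 = 793400 Ω.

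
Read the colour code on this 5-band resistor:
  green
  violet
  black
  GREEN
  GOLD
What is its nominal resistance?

Green → 5 (first significant figure)
Violet → 7 (second significant figure)
Black → 0 (third significant figure)
Green → ×10^5 multiplier
570 × 100000 = 57000000 Ω

57000000 Ω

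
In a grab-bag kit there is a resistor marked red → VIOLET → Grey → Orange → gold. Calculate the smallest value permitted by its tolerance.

264100 Ω

Red → 2 (first significant figure)
Violet → 7 (second significant figure)
Grey → 8 (third significant figure)
Orange → ×10^3 multiplier
Gold → ±5% tolerance
278 × 1000 = 278000 Ω
Smallest = 278000 × (1 − 5/100) = 264100 Ω.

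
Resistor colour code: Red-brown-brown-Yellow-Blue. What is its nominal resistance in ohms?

2110000 Ω

Red → 2 (first significant figure)
Brown → 1 (second significant figure)
Brown → 1 (third significant figure)
Yellow → ×10^4 multiplier
211 × 10000 = 2110000 Ω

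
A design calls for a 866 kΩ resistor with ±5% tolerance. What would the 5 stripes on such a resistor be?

grey, blue, blue, orange, gold

866000 Ω = 866 × 10^3.
8 → grey
6 → blue
6 → blue
Multiplier 10^3 → orange.
±5% tolerance → gold.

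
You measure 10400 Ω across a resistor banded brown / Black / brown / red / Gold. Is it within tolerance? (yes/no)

yes

Brown → 1 (first significant figure)
Black → 0 (second significant figure)
Brown → 1 (third significant figure)
Red → ×10^2 multiplier
Gold → ±5% tolerance
101 × 100 = 10100 Ω
Allowed range: 9595 Ω to 10605 Ω.
10400 Ω lies inside that range.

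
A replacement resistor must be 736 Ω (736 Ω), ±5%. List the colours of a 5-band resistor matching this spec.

violet, orange, blue, black, gold

736 Ω = 736 × 10^0.
7 → violet
3 → orange
6 → blue
Multiplier 10^0 → black.
±5% tolerance → gold.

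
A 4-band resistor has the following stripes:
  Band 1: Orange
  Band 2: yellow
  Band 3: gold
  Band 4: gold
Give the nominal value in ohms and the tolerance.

3.4 Ω ±5%

Orange → 3 (first significant figure)
Yellow → 4 (second significant figure)
Gold → ×0.1 multiplier
Gold → ±5% tolerance
34 × 0.1 = 3.4 Ω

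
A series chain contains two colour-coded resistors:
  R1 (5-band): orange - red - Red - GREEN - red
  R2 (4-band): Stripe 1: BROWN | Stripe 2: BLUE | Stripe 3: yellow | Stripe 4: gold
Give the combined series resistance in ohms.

R1: orange, red, red → 322; green ×10^5 → 32200000 Ω.
R2: brown, blue → 16; yellow ×10^4 → 160000 Ω.
Series: 32200000 + 160000 = 32360000 Ω.

32360000 Ω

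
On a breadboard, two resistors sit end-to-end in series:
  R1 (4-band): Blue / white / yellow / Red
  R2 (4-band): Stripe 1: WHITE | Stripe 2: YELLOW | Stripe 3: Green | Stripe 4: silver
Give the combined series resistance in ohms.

10090000 Ω

R1: blue, white → 69; yellow ×10^4 → 690000 Ω.
R2: white, yellow → 94; green ×10^5 → 9400000 Ω.
Series: 690000 + 9400000 = 10090000 Ω.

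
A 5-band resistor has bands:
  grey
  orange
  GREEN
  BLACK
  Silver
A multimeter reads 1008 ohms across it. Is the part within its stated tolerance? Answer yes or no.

Grey → 8 (first significant figure)
Orange → 3 (second significant figure)
Green → 5 (third significant figure)
Black → ×1 multiplier
Silver → ±10% tolerance
835 × 1 = 835 Ω
Allowed range: 751.5 Ω to 918.5 Ω.
1008 ohms lies outside that range.

no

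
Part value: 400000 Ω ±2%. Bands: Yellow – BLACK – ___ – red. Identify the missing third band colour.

400000 Ω = 40 × 10^4.
The third band is the multiplier, 10^4, which is yellow.

yellow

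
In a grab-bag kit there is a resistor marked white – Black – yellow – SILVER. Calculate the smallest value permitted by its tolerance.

810000 Ω

White → 9 (first significant figure)
Black → 0 (second significant figure)
Yellow → ×10^4 multiplier
Silver → ±10% tolerance
90 × 10000 = 900000 Ω
Smallest = 900000 × (1 − 10/100) = 810000 Ω.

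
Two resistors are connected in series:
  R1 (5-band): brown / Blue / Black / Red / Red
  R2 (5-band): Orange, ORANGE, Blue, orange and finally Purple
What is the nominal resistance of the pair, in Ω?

R1: brown, blue, black → 160; red ×10^2 → 16000 Ω.
R2: orange, orange, blue → 336; orange ×10^3 → 336000 Ω.
Series: 16000 + 336000 = 352000 Ω.

352000 Ω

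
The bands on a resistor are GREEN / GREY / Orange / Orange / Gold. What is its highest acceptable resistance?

612150 Ω

Green → 5 (first significant figure)
Grey → 8 (second significant figure)
Orange → 3 (third significant figure)
Orange → ×10^3 multiplier
Gold → ±5% tolerance
583 × 1000 = 583000 Ω
Highest = 583000 × (1 + 5/100) = 612150 Ω.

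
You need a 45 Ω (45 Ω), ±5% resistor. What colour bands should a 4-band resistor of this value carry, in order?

yellow, green, black, gold

45 Ω = 45 × 10^0.
4 → yellow
5 → green
Multiplier 10^0 → black.
±5% tolerance → gold.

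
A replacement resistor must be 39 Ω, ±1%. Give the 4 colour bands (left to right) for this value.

orange, white, black, brown

39 Ω = 39 × 10^0.
3 → orange
9 → white
Multiplier 10^0 → black.
±1% tolerance → brown.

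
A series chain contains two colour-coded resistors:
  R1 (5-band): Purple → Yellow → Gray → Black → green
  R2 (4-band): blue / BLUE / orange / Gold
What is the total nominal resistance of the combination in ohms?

66748 Ω

R1: violet, yellow, grey → 748; black ×1 → 748 Ω.
R2: blue, blue → 66; orange ×10^3 → 66000 Ω.
Series: 748 + 66000 = 66748 Ω.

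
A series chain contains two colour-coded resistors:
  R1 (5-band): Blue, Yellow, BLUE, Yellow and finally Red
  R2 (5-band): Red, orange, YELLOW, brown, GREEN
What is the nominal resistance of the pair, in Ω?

R1: blue, yellow, blue → 646; yellow ×10^4 → 6460000 Ω.
R2: red, orange, yellow → 234; brown ×10 → 2340 Ω.
Series: 6460000 + 2340 = 6462340 Ω.

6462340 Ω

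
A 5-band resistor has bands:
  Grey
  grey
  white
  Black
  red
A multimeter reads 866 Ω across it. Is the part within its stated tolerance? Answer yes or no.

no

Grey → 8 (first significant figure)
Grey → 8 (second significant figure)
White → 9 (third significant figure)
Black → ×1 multiplier
Red → ±2% tolerance
889 × 1 = 889 Ω
Allowed range: 871.22 Ω to 906.78 Ω.
866 Ω lies outside that range.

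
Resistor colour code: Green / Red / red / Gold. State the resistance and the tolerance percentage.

5200 Ω ±5%

Green → 5 (first significant figure)
Red → 2 (second significant figure)
Red → ×10^2 multiplier
Gold → ±5% tolerance
52 × 100 = 5200 Ω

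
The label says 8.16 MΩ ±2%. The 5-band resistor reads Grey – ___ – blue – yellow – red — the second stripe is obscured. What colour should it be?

8160000 Ω = 816 × 10^4.
The second band gives digit 1 of the significand, and 1 is brown.

brown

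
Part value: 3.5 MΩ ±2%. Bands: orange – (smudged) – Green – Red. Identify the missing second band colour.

3500000 Ω = 35 × 10^5.
The second band gives digit 5 of the significand, and 5 is green.

green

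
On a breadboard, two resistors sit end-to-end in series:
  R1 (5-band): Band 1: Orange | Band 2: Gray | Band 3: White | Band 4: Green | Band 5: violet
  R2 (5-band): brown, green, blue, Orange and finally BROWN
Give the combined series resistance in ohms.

R1: orange, grey, white → 389; green ×10^5 → 38900000 Ω.
R2: brown, green, blue → 156; orange ×10^3 → 156000 Ω.
Series: 38900000 + 156000 = 39056000 Ω.

39056000 Ω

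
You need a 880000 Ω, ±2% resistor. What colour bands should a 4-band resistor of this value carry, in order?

grey, grey, yellow, red

880000 Ω = 88 × 10^4.
8 → grey
8 → grey
Multiplier 10^4 → yellow.
±2% tolerance → red.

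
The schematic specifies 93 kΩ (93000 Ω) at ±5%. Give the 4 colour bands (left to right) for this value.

93000 Ω = 93 × 10^3.
9 → white
3 → orange
Multiplier 10^3 → orange.
±5% tolerance → gold.

white, orange, orange, gold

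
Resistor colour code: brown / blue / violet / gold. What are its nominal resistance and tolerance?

Brown → 1 (first significant figure)
Blue → 6 (second significant figure)
Violet → ×10^7 multiplier
Gold → ±5% tolerance
16 × 10000000 = 160000000 Ω

160000000 Ω ±5%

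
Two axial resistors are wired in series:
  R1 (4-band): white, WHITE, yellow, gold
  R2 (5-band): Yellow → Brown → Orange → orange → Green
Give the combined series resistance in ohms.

1403000 Ω

R1: white, white → 99; yellow ×10^4 → 990000 Ω.
R2: yellow, brown, orange → 413; orange ×10^3 → 413000 Ω.
Series: 990000 + 413000 = 1403000 Ω.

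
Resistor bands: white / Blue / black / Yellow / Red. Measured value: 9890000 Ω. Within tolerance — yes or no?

White → 9 (first significant figure)
Blue → 6 (second significant figure)
Black → 0 (third significant figure)
Yellow → ×10^4 multiplier
Red → ±2% tolerance
960 × 10000 = 9600000 Ω
Allowed range: 9408000 Ω to 9792000 Ω.
9890000 Ω lies outside that range.

no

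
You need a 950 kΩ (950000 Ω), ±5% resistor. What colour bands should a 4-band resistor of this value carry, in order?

950000 Ω = 95 × 10^4.
9 → white
5 → green
Multiplier 10^4 → yellow.
±5% tolerance → gold.

white, green, yellow, gold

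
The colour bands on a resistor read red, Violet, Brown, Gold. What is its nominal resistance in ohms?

270 Ω

Red → 2 (first significant figure)
Violet → 7 (second significant figure)
Brown → ×10 multiplier
27 × 10 = 270 Ω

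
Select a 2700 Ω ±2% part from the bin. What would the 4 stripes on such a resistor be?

2700 Ω = 27 × 10^2.
2 → red
7 → violet
Multiplier 10^2 → red.
±2% tolerance → red.

red, violet, red, red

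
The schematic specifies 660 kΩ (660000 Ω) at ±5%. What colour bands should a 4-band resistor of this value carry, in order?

660000 Ω = 66 × 10^4.
6 → blue
6 → blue
Multiplier 10^4 → yellow.
±5% tolerance → gold.

blue, blue, yellow, gold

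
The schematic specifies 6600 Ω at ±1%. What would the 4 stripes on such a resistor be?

blue, blue, red, brown

6600 Ω = 66 × 10^2.
6 → blue
6 → blue
Multiplier 10^2 → red.
±1% tolerance → brown.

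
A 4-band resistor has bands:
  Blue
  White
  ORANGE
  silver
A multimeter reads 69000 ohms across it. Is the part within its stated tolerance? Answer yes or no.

Blue → 6 (first significant figure)
White → 9 (second significant figure)
Orange → ×10^3 multiplier
Silver → ±10% tolerance
69 × 1000 = 69000 Ω
Allowed range: 62100 Ω to 75900 Ω.
69000 ohms lies inside that range.

yes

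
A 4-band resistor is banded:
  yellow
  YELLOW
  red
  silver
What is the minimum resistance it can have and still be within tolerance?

3960 Ω

Yellow → 4 (first significant figure)
Yellow → 4 (second significant figure)
Red → ×10^2 multiplier
Silver → ±10% tolerance
44 × 100 = 4400 Ω
Minimum = 4400 × (1 − 10/100) = 3960 Ω.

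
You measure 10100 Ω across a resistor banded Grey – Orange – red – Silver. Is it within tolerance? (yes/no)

no

Grey → 8 (first significant figure)
Orange → 3 (second significant figure)
Red → ×10^2 multiplier
Silver → ±10% tolerance
83 × 100 = 8300 Ω
Allowed range: 7470 Ω to 9130 Ω.
10100 Ω lies outside that range.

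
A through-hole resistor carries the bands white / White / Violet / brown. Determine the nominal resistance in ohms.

990000000 Ω

White → 9 (first significant figure)
White → 9 (second significant figure)
Violet → ×10^7 multiplier
99 × 10000000 = 990000000 Ω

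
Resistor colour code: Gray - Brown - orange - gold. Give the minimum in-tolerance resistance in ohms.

Grey → 8 (first significant figure)
Brown → 1 (second significant figure)
Orange → ×10^3 multiplier
Gold → ±5% tolerance
81 × 1000 = 81000 Ω
Minimum = 81000 × (1 − 5/100) = 76950 Ω.

76950 Ω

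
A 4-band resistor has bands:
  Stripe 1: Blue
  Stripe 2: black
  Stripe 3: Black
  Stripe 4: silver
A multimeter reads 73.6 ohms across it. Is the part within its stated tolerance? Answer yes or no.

Blue → 6 (first significant figure)
Black → 0 (second significant figure)
Black → ×1 multiplier
Silver → ±10% tolerance
60 × 1 = 60 Ω
Allowed range: 54 Ω to 66 Ω.
73.6 ohms lies outside that range.

no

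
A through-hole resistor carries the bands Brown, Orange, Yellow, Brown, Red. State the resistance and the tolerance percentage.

Brown → 1 (first significant figure)
Orange → 3 (second significant figure)
Yellow → 4 (third significant figure)
Brown → ×10 multiplier
Red → ±2% tolerance
134 × 10 = 1340 Ω

1340 Ω ±2%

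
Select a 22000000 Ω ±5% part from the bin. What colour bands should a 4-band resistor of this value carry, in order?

red, red, blue, gold

22000000 Ω = 22 × 10^6.
2 → red
2 → red
Multiplier 10^6 → blue.
±5% tolerance → gold.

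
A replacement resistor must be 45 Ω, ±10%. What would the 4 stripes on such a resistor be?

yellow, green, black, silver

45 Ω = 45 × 10^0.
4 → yellow
5 → green
Multiplier 10^0 → black.
±10% tolerance → silver.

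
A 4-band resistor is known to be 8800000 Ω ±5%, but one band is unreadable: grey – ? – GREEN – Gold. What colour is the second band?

grey

8800000 Ω = 88 × 10^5.
The second band gives digit 8 of the significand, and 8 is grey.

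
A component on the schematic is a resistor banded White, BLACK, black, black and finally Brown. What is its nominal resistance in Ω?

900 Ω

White → 9 (first significant figure)
Black → 0 (second significant figure)
Black → 0 (third significant figure)
Black → ×1 multiplier
900 × 1 = 900 Ω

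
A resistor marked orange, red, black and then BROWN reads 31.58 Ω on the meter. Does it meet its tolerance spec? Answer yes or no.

Orange → 3 (first significant figure)
Red → 2 (second significant figure)
Black → ×1 multiplier
Brown → ±1% tolerance
32 × 1 = 32 Ω
Allowed range: 31.68 Ω to 32.32 Ω.
31.58 Ω lies outside that range.

no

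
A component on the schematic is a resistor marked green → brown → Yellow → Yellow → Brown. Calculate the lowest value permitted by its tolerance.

5088600 Ω

Green → 5 (first significant figure)
Brown → 1 (second significant figure)
Yellow → 4 (third significant figure)
Yellow → ×10^4 multiplier
Brown → ±1% tolerance
514 × 10000 = 5140000 Ω
Lowest = 5140000 × (1 − 1/100) = 5088600 Ω.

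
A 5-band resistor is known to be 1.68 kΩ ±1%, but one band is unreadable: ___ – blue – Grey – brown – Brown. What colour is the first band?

1680 Ω = 168 × 10^1.
The first band gives digit 1 of the significand, and 1 is brown.

brown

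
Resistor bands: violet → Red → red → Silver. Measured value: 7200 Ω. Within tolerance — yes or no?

Violet → 7 (first significant figure)
Red → 2 (second significant figure)
Red → ×10^2 multiplier
Silver → ±10% tolerance
72 × 100 = 7200 Ω
Allowed range: 6480 Ω to 7920 Ω.
7200 Ω lies inside that range.

yes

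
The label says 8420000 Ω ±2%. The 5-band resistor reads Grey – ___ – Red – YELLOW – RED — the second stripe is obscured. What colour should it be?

yellow

8420000 Ω = 842 × 10^4.
The second band gives digit 4 of the significand, and 4 is yellow.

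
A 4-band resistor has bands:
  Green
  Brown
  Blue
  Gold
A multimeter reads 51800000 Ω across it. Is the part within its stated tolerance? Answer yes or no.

yes

Green → 5 (first significant figure)
Brown → 1 (second significant figure)
Blue → ×10^6 multiplier
Gold → ±5% tolerance
51 × 1000000 = 51000000 Ω
Allowed range: 48450000 Ω to 53550000 Ω.
51800000 Ω lies inside that range.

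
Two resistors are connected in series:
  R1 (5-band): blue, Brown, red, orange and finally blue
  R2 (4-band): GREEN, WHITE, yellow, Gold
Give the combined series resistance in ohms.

1202000 Ω

R1: blue, brown, red → 612; orange ×10^3 → 612000 Ω.
R2: green, white → 59; yellow ×10^4 → 590000 Ω.
Series: 612000 + 590000 = 1202000 Ω.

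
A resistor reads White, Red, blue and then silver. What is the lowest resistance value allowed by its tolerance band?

82800000 Ω

White → 9 (first significant figure)
Red → 2 (second significant figure)
Blue → ×10^6 multiplier
Silver → ±10% tolerance
92 × 1000000 = 92000000 Ω
Lowest = 92000000 × (1 − 10/100) = 82800000 Ω.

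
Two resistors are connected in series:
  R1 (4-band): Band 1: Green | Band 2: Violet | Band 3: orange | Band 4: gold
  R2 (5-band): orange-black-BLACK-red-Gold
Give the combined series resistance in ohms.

R1: green, violet → 57; orange ×10^3 → 57000 Ω.
R2: orange, black, black → 300; red ×10^2 → 30000 Ω.
Series: 57000 + 30000 = 87000 Ω.

87000 Ω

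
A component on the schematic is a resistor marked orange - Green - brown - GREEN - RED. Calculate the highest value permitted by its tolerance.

35802000 Ω

Orange → 3 (first significant figure)
Green → 5 (second significant figure)
Brown → 1 (third significant figure)
Green → ×10^5 multiplier
Red → ±2% tolerance
351 × 100000 = 35100000 Ω
Highest = 35100000 × (1 + 2/100) = 35802000 Ω.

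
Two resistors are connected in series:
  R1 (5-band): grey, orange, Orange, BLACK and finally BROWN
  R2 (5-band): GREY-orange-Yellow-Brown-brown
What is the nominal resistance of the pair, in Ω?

9173 Ω

R1: grey, orange, orange → 833; black ×1 → 833 Ω.
R2: grey, orange, yellow → 834; brown ×10 → 8340 Ω.
Series: 833 + 8340 = 9173 Ω.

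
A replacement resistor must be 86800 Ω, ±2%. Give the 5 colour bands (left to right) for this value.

86800 Ω = 868 × 10^2.
8 → grey
6 → blue
8 → grey
Multiplier 10^2 → red.
±2% tolerance → red.

grey, blue, grey, red, red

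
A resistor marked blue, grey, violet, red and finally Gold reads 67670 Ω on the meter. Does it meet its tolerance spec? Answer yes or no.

yes

Blue → 6 (first significant figure)
Grey → 8 (second significant figure)
Violet → 7 (third significant figure)
Red → ×10^2 multiplier
Gold → ±5% tolerance
687 × 100 = 68700 Ω
Allowed range: 65265 Ω to 72135 Ω.
67670 Ω lies inside that range.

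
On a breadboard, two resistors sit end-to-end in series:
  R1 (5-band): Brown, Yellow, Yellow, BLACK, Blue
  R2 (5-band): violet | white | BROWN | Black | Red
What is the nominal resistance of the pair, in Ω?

R1: brown, yellow, yellow → 144; black ×1 → 144 Ω.
R2: violet, white, brown → 791; black ×1 → 791 Ω.
Series: 144 + 791 = 935 Ω.

935 Ω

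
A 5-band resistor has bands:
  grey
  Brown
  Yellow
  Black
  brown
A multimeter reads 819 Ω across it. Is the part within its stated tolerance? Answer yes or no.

yes

Grey → 8 (first significant figure)
Brown → 1 (second significant figure)
Yellow → 4 (third significant figure)
Black → ×1 multiplier
Brown → ±1% tolerance
814 × 1 = 814 Ω
Allowed range: 805.86 Ω to 822.14 Ω.
819 Ω lies inside that range.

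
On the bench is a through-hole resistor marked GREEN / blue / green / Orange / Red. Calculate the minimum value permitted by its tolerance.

Green → 5 (first significant figure)
Blue → 6 (second significant figure)
Green → 5 (third significant figure)
Orange → ×10^3 multiplier
Red → ±2% tolerance
565 × 1000 = 565000 Ω
Minimum = 565000 × (1 − 2/100) = 553700 Ω.

553700 Ω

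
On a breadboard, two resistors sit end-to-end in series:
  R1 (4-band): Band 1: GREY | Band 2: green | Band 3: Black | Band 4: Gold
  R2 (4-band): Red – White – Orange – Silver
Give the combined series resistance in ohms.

29085 Ω

R1: grey, green → 85; black ×1 → 85 Ω.
R2: red, white → 29; orange ×10^3 → 29000 Ω.
Series: 85 + 29000 = 29085 Ω.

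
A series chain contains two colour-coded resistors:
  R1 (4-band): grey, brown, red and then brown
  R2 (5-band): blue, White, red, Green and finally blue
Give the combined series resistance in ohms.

R1: grey, brown → 81; red ×10^2 → 8100 Ω.
R2: blue, white, red → 692; green ×10^5 → 69200000 Ω.
Series: 8100 + 69200000 = 69208100 Ω.

69208100 Ω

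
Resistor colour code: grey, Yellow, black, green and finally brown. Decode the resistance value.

84000000 Ω

Grey → 8 (first significant figure)
Yellow → 4 (second significant figure)
Black → 0 (third significant figure)
Green → ×10^5 multiplier
840 × 100000 = 84000000 Ω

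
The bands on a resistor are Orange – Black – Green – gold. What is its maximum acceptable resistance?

Orange → 3 (first significant figure)
Black → 0 (second significant figure)
Green → ×10^5 multiplier
Gold → ±5% tolerance
30 × 100000 = 3000000 Ω
Maximum = 3000000 × (1 + 5/100) = 3150000 Ω.

3150000 Ω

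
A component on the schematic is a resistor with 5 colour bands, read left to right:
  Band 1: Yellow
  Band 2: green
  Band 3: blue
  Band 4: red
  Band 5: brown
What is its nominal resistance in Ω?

45600 Ω

Yellow → 4 (first significant figure)
Green → 5 (second significant figure)
Blue → 6 (third significant figure)
Red → ×10^2 multiplier
456 × 100 = 45600 Ω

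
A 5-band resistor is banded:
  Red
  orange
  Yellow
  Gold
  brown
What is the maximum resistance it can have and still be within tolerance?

23.634 Ω

Red → 2 (first significant figure)
Orange → 3 (second significant figure)
Yellow → 4 (third significant figure)
Gold → ×0.1 multiplier
Brown → ±1% tolerance
234 × 0.1 = 23.4 Ω
Maximum = 23.4 × (1 + 1/100) = 23.634 Ω.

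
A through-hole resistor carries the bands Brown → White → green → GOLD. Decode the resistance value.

Brown → 1 (first significant figure)
White → 9 (second significant figure)
Green → ×10^5 multiplier
19 × 100000 = 1900000 Ω

1900000 Ω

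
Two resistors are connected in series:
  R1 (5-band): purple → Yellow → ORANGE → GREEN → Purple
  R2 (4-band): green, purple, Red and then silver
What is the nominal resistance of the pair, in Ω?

74305700 Ω

R1: violet, yellow, orange → 743; green ×10^5 → 74300000 Ω.
R2: green, violet → 57; red ×10^2 → 5700 Ω.
Series: 74300000 + 5700 = 74305700 Ω.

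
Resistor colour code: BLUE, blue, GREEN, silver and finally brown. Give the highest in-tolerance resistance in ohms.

6.7165 Ω

Blue → 6 (first significant figure)
Blue → 6 (second significant figure)
Green → 5 (third significant figure)
Silver → ×0.01 multiplier
Brown → ±1% tolerance
665 × 0.01 = 6.65 Ω
Highest = 6.65 × (1 + 1/100) = 6.7165 Ω.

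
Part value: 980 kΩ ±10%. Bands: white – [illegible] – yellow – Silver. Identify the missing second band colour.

980000 Ω = 98 × 10^4.
The second band gives digit 8 of the significand, and 8 is grey.

grey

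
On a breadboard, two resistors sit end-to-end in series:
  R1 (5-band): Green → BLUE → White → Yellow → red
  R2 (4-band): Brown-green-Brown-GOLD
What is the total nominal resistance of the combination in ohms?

R1: green, blue, white → 569; yellow ×10^4 → 5690000 Ω.
R2: brown, green → 15; brown ×10 → 150 Ω.
Series: 5690000 + 150 = 5690150 Ω.

5690150 Ω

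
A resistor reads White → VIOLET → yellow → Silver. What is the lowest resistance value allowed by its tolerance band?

White → 9 (first significant figure)
Violet → 7 (second significant figure)
Yellow → ×10^4 multiplier
Silver → ±10% tolerance
97 × 10000 = 970000 Ω
Lowest = 970000 × (1 − 10/100) = 873000 Ω.

873000 Ω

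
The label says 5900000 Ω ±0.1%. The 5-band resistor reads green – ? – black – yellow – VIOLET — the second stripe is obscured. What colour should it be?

5900000 Ω = 590 × 10^4.
The second band gives digit 9 of the significand, and 9 is white.

white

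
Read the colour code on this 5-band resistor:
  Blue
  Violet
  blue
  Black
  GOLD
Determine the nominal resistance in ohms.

Blue → 6 (first significant figure)
Violet → 7 (second significant figure)
Blue → 6 (third significant figure)
Black → ×1 multiplier
676 × 1 = 676 Ω

676 Ω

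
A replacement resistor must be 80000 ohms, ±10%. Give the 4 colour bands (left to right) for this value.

grey, black, orange, silver

80000 Ω = 80 × 10^3.
8 → grey
0 → black
Multiplier 10^3 → orange.
±10% tolerance → silver.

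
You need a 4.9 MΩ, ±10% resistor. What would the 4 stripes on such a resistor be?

4900000 Ω = 49 × 10^5.
4 → yellow
9 → white
Multiplier 10^5 → green.
±10% tolerance → silver.

yellow, white, green, silver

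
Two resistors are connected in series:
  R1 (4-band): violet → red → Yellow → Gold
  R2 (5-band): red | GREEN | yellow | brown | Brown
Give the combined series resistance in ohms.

722540 Ω

R1: violet, red → 72; yellow ×10^4 → 720000 Ω.
R2: red, green, yellow → 254; brown ×10 → 2540 Ω.
Series: 720000 + 2540 = 722540 Ω.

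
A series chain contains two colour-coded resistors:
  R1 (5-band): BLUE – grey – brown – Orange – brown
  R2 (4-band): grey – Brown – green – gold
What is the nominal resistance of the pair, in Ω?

R1: blue, grey, brown → 681; orange ×10^3 → 681000 Ω.
R2: grey, brown → 81; green ×10^5 → 8100000 Ω.
Series: 681000 + 8100000 = 8781000 Ω.

8781000 Ω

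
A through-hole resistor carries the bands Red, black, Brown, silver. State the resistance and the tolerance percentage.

Red → 2 (first significant figure)
Black → 0 (second significant figure)
Brown → ×10 multiplier
Silver → ±10% tolerance
20 × 10 = 200 Ω

200 Ω ±10%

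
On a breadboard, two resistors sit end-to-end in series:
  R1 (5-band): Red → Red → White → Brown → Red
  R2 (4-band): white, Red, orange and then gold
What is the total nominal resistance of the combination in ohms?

94290 Ω

R1: red, red, white → 229; brown ×10 → 2290 Ω.
R2: white, red → 92; orange ×10^3 → 92000 Ω.
Series: 2290 + 92000 = 94290 Ω.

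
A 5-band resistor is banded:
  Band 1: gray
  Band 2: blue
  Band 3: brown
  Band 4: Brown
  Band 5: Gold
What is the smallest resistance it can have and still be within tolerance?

Grey → 8 (first significant figure)
Blue → 6 (second significant figure)
Brown → 1 (third significant figure)
Brown → ×10 multiplier
Gold → ±5% tolerance
861 × 10 = 8610 Ω
Smallest = 8610 × (1 − 5/100) = 8179.5 Ω.

8179.5 Ω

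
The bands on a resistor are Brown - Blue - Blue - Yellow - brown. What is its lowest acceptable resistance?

Brown → 1 (first significant figure)
Blue → 6 (second significant figure)
Blue → 6 (third significant figure)
Yellow → ×10^4 multiplier
Brown → ±1% tolerance
166 × 10000 = 1660000 Ω
Lowest = 1660000 × (1 − 1/100) = 1643400 Ω.

1643400 Ω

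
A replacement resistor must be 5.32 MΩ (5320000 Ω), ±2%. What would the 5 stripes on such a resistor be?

5320000 Ω = 532 × 10^4.
5 → green
3 → orange
2 → red
Multiplier 10^4 → yellow.
±2% tolerance → red.

green, orange, red, yellow, red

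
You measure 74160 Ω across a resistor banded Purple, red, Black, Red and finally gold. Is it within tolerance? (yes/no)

Violet → 7 (first significant figure)
Red → 2 (second significant figure)
Black → 0 (third significant figure)
Red → ×10^2 multiplier
Gold → ±5% tolerance
720 × 100 = 72000 Ω
Allowed range: 68400 Ω to 75600 Ω.
74160 Ω lies inside that range.

yes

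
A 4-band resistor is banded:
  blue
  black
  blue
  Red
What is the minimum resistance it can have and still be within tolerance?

58800000 Ω

Blue → 6 (first significant figure)
Black → 0 (second significant figure)
Blue → ×10^6 multiplier
Red → ±2% tolerance
60 × 1000000 = 60000000 Ω
Minimum = 60000000 × (1 − 2/100) = 58800000 Ω.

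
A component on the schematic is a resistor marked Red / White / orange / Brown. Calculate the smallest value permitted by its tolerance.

28710 Ω

Red → 2 (first significant figure)
White → 9 (second significant figure)
Orange → ×10^3 multiplier
Brown → ±1% tolerance
29 × 1000 = 29000 Ω
Smallest = 29000 × (1 − 1/100) = 28710 Ω.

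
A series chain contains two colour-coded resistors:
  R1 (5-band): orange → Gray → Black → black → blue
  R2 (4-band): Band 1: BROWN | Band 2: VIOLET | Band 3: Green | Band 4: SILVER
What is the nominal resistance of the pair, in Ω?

R1: orange, grey, black → 380; black ×1 → 380 Ω.
R2: brown, violet → 17; green ×10^5 → 1700000 Ω.
Series: 380 + 1700000 = 1700380 Ω.

1700380 Ω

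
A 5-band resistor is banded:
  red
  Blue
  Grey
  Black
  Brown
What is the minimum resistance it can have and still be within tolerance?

Red → 2 (first significant figure)
Blue → 6 (second significant figure)
Grey → 8 (third significant figure)
Black → ×1 multiplier
Brown → ±1% tolerance
268 × 1 = 268 Ω
Minimum = 268 × (1 − 1/100) = 265.32 Ω.

265.32 Ω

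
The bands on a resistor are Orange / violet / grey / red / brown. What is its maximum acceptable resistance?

38178 Ω

Orange → 3 (first significant figure)
Violet → 7 (second significant figure)
Grey → 8 (third significant figure)
Red → ×10^2 multiplier
Brown → ±1% tolerance
378 × 100 = 37800 Ω
Maximum = 37800 × (1 + 1/100) = 38178 Ω.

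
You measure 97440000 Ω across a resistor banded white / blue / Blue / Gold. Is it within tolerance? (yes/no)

yes

White → 9 (first significant figure)
Blue → 6 (second significant figure)
Blue → ×10^6 multiplier
Gold → ±5% tolerance
96 × 1000000 = 96000000 Ω
Allowed range: 91200000 Ω to 100800000 Ω.
97440000 Ω lies inside that range.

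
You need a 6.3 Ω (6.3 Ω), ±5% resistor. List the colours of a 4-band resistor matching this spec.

6.3 Ω = 63 × 10^-1.
6 → blue
3 → orange
Multiplier 10^-1 → gold.
±5% tolerance → gold.

blue, orange, gold, gold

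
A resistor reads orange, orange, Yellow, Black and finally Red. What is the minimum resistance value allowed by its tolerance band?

327.32 Ω

Orange → 3 (first significant figure)
Orange → 3 (second significant figure)
Yellow → 4 (third significant figure)
Black → ×1 multiplier
Red → ±2% tolerance
334 × 1 = 334 Ω
Minimum = 334 × (1 − 2/100) = 327.32 Ω.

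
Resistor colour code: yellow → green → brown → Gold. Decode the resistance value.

450 Ω

Yellow → 4 (first significant figure)
Green → 5 (second significant figure)
Brown → ×10 multiplier
45 × 10 = 450 Ω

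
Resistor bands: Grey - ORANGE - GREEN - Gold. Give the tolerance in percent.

±5%

The last band, gold, is the tolerance band.
Gold corresponds to ±5%.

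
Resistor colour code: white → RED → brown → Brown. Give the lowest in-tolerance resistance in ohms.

910.8 Ω

White → 9 (first significant figure)
Red → 2 (second significant figure)
Brown → ×10 multiplier
Brown → ±1% tolerance
92 × 10 = 920 Ω
Lowest = 920 × (1 − 1/100) = 910.8 Ω.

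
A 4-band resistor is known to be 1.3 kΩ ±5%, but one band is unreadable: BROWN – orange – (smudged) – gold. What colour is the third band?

red

1300 Ω = 13 × 10^2.
The third band is the multiplier, 10^2, which is red.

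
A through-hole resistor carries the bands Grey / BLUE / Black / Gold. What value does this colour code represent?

Grey → 8 (first significant figure)
Blue → 6 (second significant figure)
Black → ×1 multiplier
86 × 1 = 86 Ω

86 Ω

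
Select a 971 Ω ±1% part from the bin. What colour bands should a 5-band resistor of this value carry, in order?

white, violet, brown, black, brown

971 Ω = 971 × 10^0.
9 → white
7 → violet
1 → brown
Multiplier 10^0 → black.
±1% tolerance → brown.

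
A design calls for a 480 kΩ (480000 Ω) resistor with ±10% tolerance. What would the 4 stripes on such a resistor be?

480000 Ω = 48 × 10^4.
4 → yellow
8 → grey
Multiplier 10^4 → yellow.
±10% tolerance → silver.

yellow, grey, yellow, silver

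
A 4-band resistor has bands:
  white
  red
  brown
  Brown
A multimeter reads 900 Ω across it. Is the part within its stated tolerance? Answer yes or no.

White → 9 (first significant figure)
Red → 2 (second significant figure)
Brown → ×10 multiplier
Brown → ±1% tolerance
92 × 10 = 920 Ω
Allowed range: 910.8 Ω to 929.2 Ω.
900 Ω lies outside that range.

no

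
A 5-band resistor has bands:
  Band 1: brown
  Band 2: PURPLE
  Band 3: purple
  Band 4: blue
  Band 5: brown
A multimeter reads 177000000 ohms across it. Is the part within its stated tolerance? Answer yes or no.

Brown → 1 (first significant figure)
Violet → 7 (second significant figure)
Violet → 7 (third significant figure)
Blue → ×10^6 multiplier
Brown → ±1% tolerance
177 × 1000000 = 177000000 Ω
Allowed range: 175230000 Ω to 178770000 Ω.
177000000 ohms lies inside that range.

yes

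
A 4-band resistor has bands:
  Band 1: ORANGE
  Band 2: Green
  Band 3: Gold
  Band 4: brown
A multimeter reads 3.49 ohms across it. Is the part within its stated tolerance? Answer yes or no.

Orange → 3 (first significant figure)
Green → 5 (second significant figure)
Gold → ×0.1 multiplier
Brown → ±1% tolerance
35 × 0.1 = 3.5 Ω
Allowed range: 3.465 Ω to 3.535 Ω.
3.49 ohms lies inside that range.

yes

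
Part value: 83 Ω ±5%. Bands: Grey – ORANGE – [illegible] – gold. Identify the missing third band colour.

83 Ω = 83 × 10^0.
The third band is the multiplier, 10^0, which is black.

black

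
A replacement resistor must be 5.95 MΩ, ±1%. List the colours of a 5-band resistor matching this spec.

green, white, green, yellow, brown

5950000 Ω = 595 × 10^4.
5 → green
9 → white
5 → green
Multiplier 10^4 → yellow.
±1% tolerance → brown.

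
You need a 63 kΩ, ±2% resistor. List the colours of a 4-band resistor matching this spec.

63000 Ω = 63 × 10^3.
6 → blue
3 → orange
Multiplier 10^3 → orange.
±2% tolerance → red.

blue, orange, orange, red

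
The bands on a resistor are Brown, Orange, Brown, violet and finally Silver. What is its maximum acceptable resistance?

Brown → 1 (first significant figure)
Orange → 3 (second significant figure)
Brown → 1 (third significant figure)
Violet → ×10^7 multiplier
Silver → ±10% tolerance
131 × 10000000 = 1310000000 Ω
Maximum = 1310000000 × (1 + 10/100) = 1441000000 Ω.

1441000000 Ω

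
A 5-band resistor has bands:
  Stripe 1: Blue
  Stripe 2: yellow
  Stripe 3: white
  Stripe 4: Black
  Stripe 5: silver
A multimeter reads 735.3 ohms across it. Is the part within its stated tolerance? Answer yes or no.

no

Blue → 6 (first significant figure)
Yellow → 4 (second significant figure)
White → 9 (third significant figure)
Black → ×1 multiplier
Silver → ±10% tolerance
649 × 1 = 649 Ω
Allowed range: 584.1 Ω to 713.9 Ω.
735.3 ohms lies outside that range.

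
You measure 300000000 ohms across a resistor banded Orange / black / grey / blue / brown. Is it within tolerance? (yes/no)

no

Orange → 3 (first significant figure)
Black → 0 (second significant figure)
Grey → 8 (third significant figure)
Blue → ×10^6 multiplier
Brown → ±1% tolerance
308 × 1000000 = 308000000 Ω
Allowed range: 304920000 Ω to 311080000 Ω.
300000000 ohms lies outside that range.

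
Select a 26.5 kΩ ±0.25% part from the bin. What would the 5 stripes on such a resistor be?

26500 Ω = 265 × 10^2.
2 → red
6 → blue
5 → green
Multiplier 10^2 → red.
±0.25% tolerance → blue.

red, blue, green, red, blue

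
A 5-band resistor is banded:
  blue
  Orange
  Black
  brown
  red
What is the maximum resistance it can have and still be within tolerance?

Blue → 6 (first significant figure)
Orange → 3 (second significant figure)
Black → 0 (third significant figure)
Brown → ×10 multiplier
Red → ±2% tolerance
630 × 10 = 6300 Ω
Maximum = 6300 × (1 + 2/100) = 6426 Ω.

6426 Ω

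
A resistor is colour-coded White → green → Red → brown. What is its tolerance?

The last band, brown, is the tolerance band.
Brown corresponds to ±1%.

±1%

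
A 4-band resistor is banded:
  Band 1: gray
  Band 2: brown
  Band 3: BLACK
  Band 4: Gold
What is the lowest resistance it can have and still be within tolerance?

76.95 Ω

Grey → 8 (first significant figure)
Brown → 1 (second significant figure)
Black → ×1 multiplier
Gold → ±5% tolerance
81 × 1 = 81 Ω
Lowest = 81 × (1 − 5/100) = 76.95 Ω.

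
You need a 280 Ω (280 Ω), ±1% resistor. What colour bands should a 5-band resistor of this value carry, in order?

280 Ω = 280 × 10^0.
2 → red
8 → grey
0 → black
Multiplier 10^0 → black.
±1% tolerance → brown.

red, grey, black, black, brown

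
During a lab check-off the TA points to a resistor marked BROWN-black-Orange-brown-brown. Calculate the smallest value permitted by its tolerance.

1019.7 Ω

Brown → 1 (first significant figure)
Black → 0 (second significant figure)
Orange → 3 (third significant figure)
Brown → ×10 multiplier
Brown → ±1% tolerance
103 × 10 = 1030 Ω
Smallest = 1030 × (1 − 1/100) = 1019.7 Ω.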